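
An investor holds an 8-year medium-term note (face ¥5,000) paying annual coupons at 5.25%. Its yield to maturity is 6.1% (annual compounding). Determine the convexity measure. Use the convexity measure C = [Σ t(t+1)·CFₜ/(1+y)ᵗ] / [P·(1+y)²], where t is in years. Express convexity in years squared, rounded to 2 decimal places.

50.24

With y = 0.061:
  t   CF        PV=CF/(1+0.061)^t    t·PV        t(t+1)·PV
  1       262.50       247.4081       247.4081         494.8162
  2       262.50       233.1839       466.3678       1,399.1033
  3       262.50       219.7775       659.3324       2,637.3296
  4       262.50       207.1418       828.5673       4,142.8363
  5       262.50       195.2326       976.1631       5,856.9787
  6       262.50       184.0081     1,104.0488       7,728.3413
  7       262.50       173.4290     1,214.0027       9,712.0218
  8     5,262.50     3,276.9441    26,215.5531     235,939.9777
  Σ                  4,737.1251    31,711.4432     267,911.4048
P = 4,737.1251.
Convexity = Σ t(t+1)·PV / [P·(1+y)²] = 267,911.4048 / (4,737.1251 × 1.125721) = 50.23953.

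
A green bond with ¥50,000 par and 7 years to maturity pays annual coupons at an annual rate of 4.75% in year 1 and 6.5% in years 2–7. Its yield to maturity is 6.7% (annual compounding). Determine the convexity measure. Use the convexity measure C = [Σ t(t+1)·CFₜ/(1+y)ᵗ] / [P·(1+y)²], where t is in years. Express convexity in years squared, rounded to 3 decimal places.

With y = 0.067:
  t   CF        PV=CF/(1+0.067)^t    t·PV        t(t+1)·PV
  1     2,375.00     2,225.8669     2,225.8669       4,451.7338
  2     3,250.00     2,854.6609     5,709.3217      17,127.9652
  3     3,250.00     2,675.4085     8,026.2255      32,104.9020
  4     3,250.00     2,507.4119    10,029.6476      50,148.2381
  5     3,250.00     2,349.9643    11,749.8215      70,498.9289
  6     3,250.00     2,202.4033    13,214.4197      92,500.9376
  7    53,250.00    33,819.6163   236,737.3142   1,893,898.5134
  Σ                 48,635.3321   287,692.6171   2,160,731.2190
P = 48,635.3321.
Convexity = Σ t(t+1)·PV / [P·(1+y)²] = 2,160,731.2190 / (48,635.3321 × 1.138489) = 39.02294.

39.023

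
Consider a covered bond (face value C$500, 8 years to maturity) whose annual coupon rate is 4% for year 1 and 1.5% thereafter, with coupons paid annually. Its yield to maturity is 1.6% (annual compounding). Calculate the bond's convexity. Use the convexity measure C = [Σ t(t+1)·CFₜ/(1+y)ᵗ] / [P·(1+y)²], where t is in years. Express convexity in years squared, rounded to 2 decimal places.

63.55

With y = 0.016:
  t   CF        PV=CF/(1+0.016)^t    t·PV        t(t+1)·PV
  1        20.00        19.6850        19.6850          39.3701
  2         7.50         7.2656        14.5313          43.5938
  3         7.50         7.1512        21.4537          85.8146
  4         7.50         7.0386        28.1544         140.7720
  5         7.50         6.9278        34.6388         207.8327
  6         7.50         6.8187        40.9120         286.3837
  7         7.50         6.7113        46.9790         375.8316
  8       507.50       446.9782     3,575.8259      32,182.4334
  Σ                    508.5764     3,782.1800      33,362.0321
P = 508.5764.
Convexity = Σ t(t+1)·PV / [P·(1+y)²] = 33,362.0321 / (508.5764 × 1.032256) = 63.54902.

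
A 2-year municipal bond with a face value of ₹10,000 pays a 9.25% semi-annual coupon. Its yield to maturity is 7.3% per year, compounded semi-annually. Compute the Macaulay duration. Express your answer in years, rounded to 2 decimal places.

1.87 years

Periodic yield y = 0.0365. Discount each cash flow and weight by its period:
  t   CF        PV=CF/(1+0.0365)^t    t·PV
  1       462.50       446.2132       446.2132
  2       462.50       430.5000       860.9999
  3       462.50       415.3401     1,246.0202
  4    10,462.50     9,064.8004    36,259.2016
  Σ                 10,356.8536    38,812.4349
Price P = Σ PV = 10,356.8536.
Macaulay duration = Σ(t·PV) / P = 38,812.4349 / 10,356.8536 = 3.74751 half-year periods.
In years: 3.74751 / 2 = 1.87376 years.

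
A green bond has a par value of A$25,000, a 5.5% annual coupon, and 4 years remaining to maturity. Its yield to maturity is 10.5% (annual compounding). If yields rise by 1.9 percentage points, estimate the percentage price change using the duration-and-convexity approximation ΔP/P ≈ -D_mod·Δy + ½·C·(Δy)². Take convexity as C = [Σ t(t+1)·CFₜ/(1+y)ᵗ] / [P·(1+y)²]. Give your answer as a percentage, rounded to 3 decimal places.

-6.043%

With y = 0.105:
  t   CF        PV=CF/(1+0.105)^t    t·PV        t(t+1)·PV
  1     1,375.00     1,244.3439     1,244.3439       2,488.6878
  2     1,375.00     1,126.1031     2,252.2061       6,756.6184
  3     1,375.00     1,019.0978     3,057.2934      12,229.1736
  4    26,375.00    17,690.6323    70,762.5293     353,812.6464
  Σ                 21,080.1771    77,316.3727     375,287.1262
P = 21,080.1771; D_Mac = 3.66773 yrs; D_mod = 3.31921 yrs; C = 14.58025.
Duration effect: -3.31921 × (+0.019) = -0.063065
Convexity effect: 0.5 × 14.58025 × (0.019)² = +0.0026317
ΔP/P ≈ -0.063065 + 0.0026317 = -0.060433 = -6.0433%.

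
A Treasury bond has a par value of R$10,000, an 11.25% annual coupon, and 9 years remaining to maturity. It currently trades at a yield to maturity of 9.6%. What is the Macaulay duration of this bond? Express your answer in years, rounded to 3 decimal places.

6.236 years

Periodic yield y = 0.096. Discount each cash flow and weight by its year:
  t   CF        PV=CF/(1+0.096)^t    t·PV
  1     1,125.00     1,026.4599     1,026.4599
  2     1,125.00       936.5510     1,873.1019
  3     1,125.00       854.5173     2,563.5519
  4     1,125.00       779.6691     3,118.6763
  5     1,125.00       711.3769     3,556.8844
  6     1,125.00       649.0665     3,894.3990
  7     1,125.00       592.2140     4,145.4977
  8     1,125.00       540.3412     4,322.7297
  9    11,125.00     4,875.3414    43,878.0725
  Σ                 10,965.5371    68,379.3734
Price P = Σ PV = 10,965.5371.
Macaulay duration = Σ(t·PV) / P = 68,379.3734 / 10,965.5371 = 6.23584 years.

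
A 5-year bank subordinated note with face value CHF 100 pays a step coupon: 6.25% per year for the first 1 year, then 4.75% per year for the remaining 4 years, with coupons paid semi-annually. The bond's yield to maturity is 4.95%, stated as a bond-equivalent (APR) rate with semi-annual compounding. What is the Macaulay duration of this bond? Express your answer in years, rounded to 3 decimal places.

Periodic yield y = 0.02475. Discount each cash flow and weight by its period:
  t   CF        PV=CF/(1+0.02475)^t    t·PV
  1        3.125         3.0495         3.0495
  2        3.125         2.9759         5.9517
  3        2.375         2.2070         6.6211
  4        2.375         2.1537         8.6149
  5        2.375         2.1017        10.5086
  6        2.375         2.0510        12.3057
  7        2.375         2.0014        14.0099
  8        2.375         1.9531        15.6246
  9        2.375         1.9059        17.1532
  10     102.375        80.1705       801.7051
  Σ                    100.5698       895.5445
Price P = Σ PV = 100.5698.
Macaulay duration = Σ(t·PV) / P = 895.5445 / 100.5698 = 8.90471 half-year periods.
In years: 8.90471 / 2 = 4.45235 years.

4.452 years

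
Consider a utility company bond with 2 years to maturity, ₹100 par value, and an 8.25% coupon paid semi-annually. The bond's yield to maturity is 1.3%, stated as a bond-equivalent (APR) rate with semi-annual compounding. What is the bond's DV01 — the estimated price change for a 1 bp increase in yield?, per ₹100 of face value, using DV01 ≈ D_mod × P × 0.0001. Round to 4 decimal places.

₹0.0214

Periodic yield y = 0.0065.
  t   CF        PV=CF/(1+0.0065)^t    t·PV
  1        4.125         4.0984         4.0984
  2        4.125         4.0719         8.1438
  3        4.125         4.0456        12.1368
  4      104.125       101.4612       405.8447
  Σ                    113.6770       430.2236
P = 113.6770; D_Mac = 3.78461 half-year periods = 1.89231 yrs; D_mod = 1.88009 yrs.
DV01 ≈ 1.88009 × 113.6770 × 0.0001 = 0.021372.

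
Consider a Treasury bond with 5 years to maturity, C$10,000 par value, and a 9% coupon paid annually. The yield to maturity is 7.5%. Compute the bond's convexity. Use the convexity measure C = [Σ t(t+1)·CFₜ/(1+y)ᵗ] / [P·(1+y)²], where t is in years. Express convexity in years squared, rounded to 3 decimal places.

With y = 0.075:
  t   CF        PV=CF/(1+0.075)^t    t·PV        t(t+1)·PV
  1       900.00       837.2093       837.2093       1,674.4186
  2       900.00       778.7994     1,557.5987       4,672.7961
  3       900.00       724.4645     2,173.3935       8,693.5742
  4       900.00       673.9205     2,695.6819      13,478.4095
  5    10,900.00     7,592.4891    37,962.4455     227,774.6728
  Σ                 10,606.8827    45,226.3289     256,293.8712
P = 10,606.8827.
Convexity = Σ t(t+1)·PV / [P·(1+y)²] = 256,293.8712 / (10,606.8827 × 1.155625) = 20.90901.

20.909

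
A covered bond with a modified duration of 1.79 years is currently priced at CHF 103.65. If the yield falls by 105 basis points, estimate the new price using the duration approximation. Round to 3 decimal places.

CHF 105.598

Duration approximation: ΔP/P ≈ -D_mod · Δy = -1.79 × (-0.0105) = +0.018795.
New price ≈ 103.65 × (1 + 0.018795) = 105.59810175.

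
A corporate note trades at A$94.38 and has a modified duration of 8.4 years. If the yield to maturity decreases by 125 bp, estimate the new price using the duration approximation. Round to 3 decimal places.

Duration approximation: ΔP/P ≈ -D_mod · Δy = -8.4 × (-0.0125) = +0.105000.
New price ≈ 94.38 × (1 + 0.105000) = 104.28990.

A$104.290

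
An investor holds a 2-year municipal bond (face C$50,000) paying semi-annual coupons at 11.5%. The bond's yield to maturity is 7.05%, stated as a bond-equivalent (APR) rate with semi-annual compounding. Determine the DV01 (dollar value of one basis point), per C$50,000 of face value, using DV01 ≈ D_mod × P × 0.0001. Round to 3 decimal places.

C$9.662

Periodic yield y = 0.03525.
  t   CF        PV=CF/(1+0.03525)^t    t·PV
  1     2,875.00     2,777.1070     2,777.1070
  2     2,875.00     2,682.5472     5,365.0944
  3     2,875.00     2,591.2071     7,773.6214
  4    52,875.00    46,033.0153   184,132.0613
  Σ                 54,083.8766   200,047.8841
P = 54,083.8766; D_Mac = 3.69885 half-year periods = 1.84942 yrs; D_mod = 1.78645 yrs.
DV01 ≈ 1.78645 × 54,083.8766 × 0.0001 = 9.661815.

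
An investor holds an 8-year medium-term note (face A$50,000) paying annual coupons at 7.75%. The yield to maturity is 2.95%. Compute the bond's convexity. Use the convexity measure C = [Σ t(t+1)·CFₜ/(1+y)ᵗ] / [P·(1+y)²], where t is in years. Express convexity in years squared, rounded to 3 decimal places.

51.199

With y = 0.0295:
  t   CF        PV=CF/(1+0.0295)^t    t·PV        t(t+1)·PV
  1     3,875.00     3,763.9631     3,763.9631       7,527.9262
  2     3,875.00     3,656.1079     7,312.2158      21,936.6474
  3     3,875.00     3,551.3433    10,654.0298      42,616.1193
  4     3,875.00     3,449.5806    13,798.3226      68,991.6130
  5     3,875.00     3,350.7340    16,753.6700     100,522.0199
  6     3,875.00     3,254.7198    19,528.3186     136,698.2301
  7     3,875.00     3,161.4568    22,130.1975     177,041.5802
  8    53,875.00    42,694.9467   341,559.5735   3,074,036.1611
  Σ                 66,882.8522   435,500.2909   3,629,370.2972
P = 66,882.8522.
Convexity = Σ t(t+1)·PV / [P·(1+y)²] = 3,629,370.2972 / (66,882.8522 × 1.059870) = 51.19927.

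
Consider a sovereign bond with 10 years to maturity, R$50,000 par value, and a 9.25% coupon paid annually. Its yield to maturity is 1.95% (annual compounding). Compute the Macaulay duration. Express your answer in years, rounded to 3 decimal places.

7.658 years

Periodic yield y = 0.0195. Discount each cash flow and weight by its year:
  t   CF        PV=CF/(1+0.0195)^t    t·PV
  1     4,625.00     4,536.5375     4,536.5375
  2     4,625.00     4,449.7671     8,899.5341
  3     4,625.00     4,364.6563    13,093.9688
  4     4,625.00     4,281.1734    17,124.6935
  5     4,625.00     4,199.2873    20,996.4364
  6     4,625.00     4,118.9674    24,713.8045
  7     4,625.00     4,040.1838    28,281.2868
  8     4,625.00     3,962.9071    31,703.2571
  9     4,625.00     3,887.1085    34,983.9767
  10   54,625.00    45,031.7836   450,317.8362
  Σ                 82,872.3720   634,651.3317
Price P = Σ PV = 82,872.3720.
Macaulay duration = Σ(t·PV) / P = 634,651.3317 / 82,872.3720 = 7.65818 years.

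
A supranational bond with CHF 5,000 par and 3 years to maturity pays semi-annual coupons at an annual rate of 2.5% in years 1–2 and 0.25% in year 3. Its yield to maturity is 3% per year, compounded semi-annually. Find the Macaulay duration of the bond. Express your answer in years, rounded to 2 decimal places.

Periodic yield y = 0.015. Discount each cash flow and weight by its period:
  t   CF        PV=CF/(1+0.015)^t    t·PV
  1        62.50        61.5764        61.5764
  2        62.50        60.6664       121.3327
  3        62.50        59.7698       179.3094
  4        62.50        58.8865       235.5461
  5         6.25         5.8016        29.0081
  6     5,006.25     4,578.4269    27,470.5611
  Σ                  4,825.1275    28,097.3338
Price P = Σ PV = 4,825.1275.
Macaulay duration = Σ(t·PV) / P = 28,097.3338 / 4,825.1275 = 5.82313 half-year periods.
In years: 5.82313 / 2 = 2.91156 years.

2.91 years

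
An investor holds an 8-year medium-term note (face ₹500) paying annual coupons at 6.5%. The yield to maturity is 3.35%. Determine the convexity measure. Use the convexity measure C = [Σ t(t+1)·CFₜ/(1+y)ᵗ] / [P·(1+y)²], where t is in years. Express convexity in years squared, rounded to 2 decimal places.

With y = 0.0335:
  t   CF        PV=CF/(1+0.0335)^t    t·PV        t(t+1)·PV
  1        32.50        31.4465        31.4465          62.8931
  2        32.50        30.4272        60.8545         182.5634
  3        32.50        29.4410        88.3229         353.2915
  4        32.50        28.4867       113.9466         569.7331
  5        32.50        27.5633       137.8164         826.8985
  6        32.50        26.6698       160.0191       1,120.1334
  7        32.50        25.8054       180.6375       1,445.1004
  8       532.50       409.1059     3,272.8474      29,455.6263
  Σ                    608.9458     4,045.8909      34,016.2396
P = 608.9458.
Convexity = Σ t(t+1)·PV / [P·(1+y)²] = 34,016.2396 / (608.9458 × 1.068122) = 52.29820.

52.30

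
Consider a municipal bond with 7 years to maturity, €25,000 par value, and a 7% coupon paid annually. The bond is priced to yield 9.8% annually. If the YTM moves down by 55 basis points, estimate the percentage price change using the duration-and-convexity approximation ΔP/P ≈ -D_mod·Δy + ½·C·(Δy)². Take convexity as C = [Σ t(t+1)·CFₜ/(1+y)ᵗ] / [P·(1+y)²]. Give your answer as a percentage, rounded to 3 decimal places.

With y = 0.098:
  t   CF        PV=CF/(1+0.098)^t    t·PV        t(t+1)·PV
  1     1,750.00     1,593.8069     1,593.8069       3,187.6138
  2     1,750.00     1,451.5546     2,903.1091       8,709.3274
  3     1,750.00     1,321.9987     3,965.9961      15,863.9844
  4     1,750.00     1,204.0061     4,816.0244      24,080.1221
  5     1,750.00     1,096.5447     5,482.7236      32,896.3416
  6     1,750.00       998.6746     5,992.0477      41,944.3336
  7    26,750.00    13,902.9642    97,320.7496     778,565.9972
  Σ                 21,569.5499   122,074.4575     905,247.7201
P = 21,569.5499; D_Mac = 5.65957 yrs; D_mod = 5.15444 yrs; C = 34.81142.
Duration effect: -5.15444 × (-0.0055) = +0.028349
Convexity effect: 0.5 × 34.81142 × (-0.0055)² = +0.0005265
ΔP/P ≈ +0.028349 + 0.0005265 = +0.028876 = +2.8876%.

+2.888%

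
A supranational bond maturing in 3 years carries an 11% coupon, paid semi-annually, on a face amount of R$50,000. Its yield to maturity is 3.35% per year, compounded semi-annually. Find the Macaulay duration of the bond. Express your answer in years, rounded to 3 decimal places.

2.674 years

Periodic yield y = 0.01675. Discount each cash flow and weight by its period:
  t   CF        PV=CF/(1+0.01675)^t    t·PV
  1     2,750.00     2,704.6963     2,704.6963
  2     2,750.00     2,660.1390     5,320.2780
  3     2,750.00     2,616.3157     7,848.9472
  4     2,750.00     2,573.2144    10,292.8575
  5     2,750.00     2,530.8231    12,654.1155
  6    52,750.00    47,746.0422   286,476.2532
  Σ                 60,831.2307   325,297.1477
Price P = Σ PV = 60,831.2307.
Macaulay duration = Σ(t·PV) / P = 325,297.1477 / 60,831.2307 = 5.34754 half-year periods.
In years: 5.34754 / 2 = 2.67377 years.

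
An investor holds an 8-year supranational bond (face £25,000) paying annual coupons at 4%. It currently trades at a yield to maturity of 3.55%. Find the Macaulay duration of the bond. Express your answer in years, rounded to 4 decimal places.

Periodic yield y = 0.0355. Discount each cash flow and weight by its year:
  t   CF        PV=CF/(1+0.0355)^t    t·PV
  1     1,000.00       965.7170       965.7170
  2     1,000.00       932.6094     1,865.2188
  3     1,000.00       900.6368     2,701.9104
  4     1,000.00       869.7603     3,479.0413
  5     1,000.00       839.9424     4,199.7118
  6     1,000.00       811.1467     4,866.8799
  7     1,000.00       783.3381     5,483.3670
  8    26,000.00    19,668.5581   157,348.4645
  Σ                 25,771.7088   180,910.3108
Price P = Σ PV = 25,771.7088.
Macaulay duration = Σ(t·PV) / P = 180,910.3108 / 25,771.7088 = 7.01973 years.

7.0197 years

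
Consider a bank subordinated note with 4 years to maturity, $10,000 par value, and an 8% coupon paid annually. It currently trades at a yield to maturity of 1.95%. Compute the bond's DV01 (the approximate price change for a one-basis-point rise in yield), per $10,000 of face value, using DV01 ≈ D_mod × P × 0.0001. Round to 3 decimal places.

Periodic yield y = 0.0195.
  t   CF        PV=CF/(1+0.0195)^t    t·PV
  1       800.00       784.6984       784.6984
  2       800.00       769.6894     1,539.3789
  3       800.00       754.9676     2,264.9027
  4    10,800.00     9,997.1184    39,988.4735
  Σ                 12,306.4738    44,577.4535
P = 12,306.4738; D_Mac = 3.62228 yrs; D_mod = 3.55299 yrs.
DV01 ≈ 3.55299 × 12,306.4738 × 0.0001 = 4.372482.

$4.372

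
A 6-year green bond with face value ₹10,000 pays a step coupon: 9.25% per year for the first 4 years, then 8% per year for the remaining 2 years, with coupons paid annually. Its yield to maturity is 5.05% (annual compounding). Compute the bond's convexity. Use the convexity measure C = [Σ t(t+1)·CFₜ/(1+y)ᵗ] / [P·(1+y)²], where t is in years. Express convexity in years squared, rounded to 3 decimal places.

29.440

With y = 0.0505:
  t   CF        PV=CF/(1+0.0505)^t    t·PV        t(t+1)·PV
  1       925.00       880.5331       880.5331       1,761.0662
  2       925.00       838.2038     1,676.4076       5,029.2227
  3       925.00       797.9094     2,393.7281       9,574.9124
  4       925.00       759.5520     3,038.2080      15,191.0398
  5       800.00       625.3306     3,126.6532      18,759.9190
  6    10,800.00     8,036.1385    48,216.8312     337,517.8185
  Σ                 11,937.6674    59,332.3611     387,833.9786
P = 11,937.6674.
Convexity = Σ t(t+1)·PV / [P·(1+y)²] = 387,833.9786 / (11,937.6674 × 1.103550) = 29.43976.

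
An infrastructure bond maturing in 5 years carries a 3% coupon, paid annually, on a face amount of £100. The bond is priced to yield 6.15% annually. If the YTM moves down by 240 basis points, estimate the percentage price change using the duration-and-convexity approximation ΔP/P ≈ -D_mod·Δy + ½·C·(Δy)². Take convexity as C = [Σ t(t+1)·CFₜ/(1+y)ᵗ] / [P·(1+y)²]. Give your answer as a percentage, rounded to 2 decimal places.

+11.31%

With y = 0.0615:
  t   CF        PV=CF/(1+0.0615)^t    t·PV        t(t+1)·PV
  1         3.00         2.8262         2.8262           5.6524
  2         3.00         2.6624         5.3249          15.9747
  3         3.00         2.5082         7.5246          30.0983
  4         3.00         2.3629         9.4515          47.2576
  5       103.00        76.4253       382.1266       2,292.7594
  Σ                     86.7850       407.2538       2,391.7424
P = 86.7850; D_Mac = 4.69267 yrs; D_mod = 4.42079 yrs; C = 24.45849.
Duration effect: -4.42079 × (-0.024) = +0.106099
Convexity effect: 0.5 × 24.45849 × (-0.024)² = +0.0070440
ΔP/P ≈ +0.106099 + 0.0070440 = +0.113143 = +11.3143%.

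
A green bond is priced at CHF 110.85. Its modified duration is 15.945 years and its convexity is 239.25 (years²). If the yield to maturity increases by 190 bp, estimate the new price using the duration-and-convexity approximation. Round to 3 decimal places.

Duration effect: -D_mod·Δy = -15.945 × (+0.019) = -0.302955
Convexity effect: ½·C·(Δy)² = 0.5 × 239.25 × (0.019)² = +0.043184625
ΔP/P ≈ -0.302955 + 0.043184625 = -0.259770375
New price ≈ 110.85 × (1 - 0.259770375) = 82.05445393125.

CHF 82.054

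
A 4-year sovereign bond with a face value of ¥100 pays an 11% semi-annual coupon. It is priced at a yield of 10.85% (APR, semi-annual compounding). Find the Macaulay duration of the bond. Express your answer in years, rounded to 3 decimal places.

3.343 years

Periodic yield y = 0.05425. Discount each cash flow and weight by its period:
  t   CF        PV=CF/(1+0.05425)^t    t·PV
  1         5.50         5.2170         5.2170
  2         5.50         4.9485         9.8970
  3         5.50         4.6939        14.0816
  4         5.50         4.4523        17.8094
  5         5.50         4.2232        21.1161
  6         5.50         4.0059        24.0355
  7         5.50         3.7998        26.5984
  8       105.50        69.1359       553.0872
  Σ                    100.4765       671.8422
Price P = Σ PV = 100.4765.
Macaulay duration = Σ(t·PV) / P = 671.8422 / 100.4765 = 6.68656 half-year periods.
In years: 6.68656 / 2 = 3.34328 years.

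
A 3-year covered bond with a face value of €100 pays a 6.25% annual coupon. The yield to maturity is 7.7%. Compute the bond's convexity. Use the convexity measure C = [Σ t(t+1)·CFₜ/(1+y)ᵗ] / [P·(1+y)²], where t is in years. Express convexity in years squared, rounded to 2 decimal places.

9.54

With y = 0.077:
  t   CF        PV=CF/(1+0.077)^t    t·PV        t(t+1)·PV
  1         6.25         5.8032         5.8032          11.6063
  2         6.25         5.3883        10.7765          32.3296
  3       106.25        85.0515       255.1544       1,020.6177
  Σ                     96.2429       271.7341       1,064.5535
P = 96.2429.
Convexity = Σ t(t+1)·PV / [P·(1+y)²] = 1,064.5535 / (96.2429 × 1.159929) = 9.53603.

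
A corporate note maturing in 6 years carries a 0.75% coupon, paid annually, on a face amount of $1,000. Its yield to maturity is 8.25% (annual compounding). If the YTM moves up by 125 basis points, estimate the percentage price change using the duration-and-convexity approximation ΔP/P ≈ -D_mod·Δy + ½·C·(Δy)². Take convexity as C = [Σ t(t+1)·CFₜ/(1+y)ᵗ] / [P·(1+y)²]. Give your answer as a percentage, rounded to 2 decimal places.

-6.49%

With y = 0.0825:
  t   CF        PV=CF/(1+0.0825)^t    t·PV        t(t+1)·PV
  1         7.50         6.9284         6.9284          13.8568
  2         7.50         6.4004        12.8008          38.4023
  3         7.50         5.9126        17.7378          70.9510
  4         7.50         5.4620        21.8479         109.2395
  5         7.50         5.0457        25.2285         151.3711
  6     1,007.50       626.1489     3,756.8934      26,298.2540
  Σ                    655.8980     3,841.4368      26,682.0747
P = 655.8980; D_Mac = 5.85676 yrs; D_mod = 5.41040 yrs; C = 34.71583.
Duration effect: -5.41040 × (+0.0125) = -0.067630
Convexity effect: 0.5 × 34.71583 × (0.0125)² = +0.0027122
ΔP/P ≈ -0.067630 + 0.0027122 = -0.064918 = -6.4918%.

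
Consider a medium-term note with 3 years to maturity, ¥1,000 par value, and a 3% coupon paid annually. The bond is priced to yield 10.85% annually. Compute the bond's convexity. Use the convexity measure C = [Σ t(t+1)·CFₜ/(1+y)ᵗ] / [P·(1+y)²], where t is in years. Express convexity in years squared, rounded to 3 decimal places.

With y = 0.1085:
  t   CF        PV=CF/(1+0.1085)^t    t·PV        t(t+1)·PV
  1        30.00        27.0636        27.0636          54.1272
  2        30.00        24.4146        48.8292         146.4877
  3     1,030.00       756.1886     2,268.5658       9,074.2633
  Σ                    807.6668     2,344.4587       9,274.8782
P = 807.6668.
Convexity = Σ t(t+1)·PV / [P·(1+y)²] = 9,274.8782 / (807.6668 × 1.228772) = 9.34554.

9.346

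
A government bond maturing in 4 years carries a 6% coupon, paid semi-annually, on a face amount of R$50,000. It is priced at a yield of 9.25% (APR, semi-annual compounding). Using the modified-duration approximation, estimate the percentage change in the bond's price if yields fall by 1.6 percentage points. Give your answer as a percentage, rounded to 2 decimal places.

Periodic yield y = 0.04625. Modified duration first:
  t   CF        PV=CF/(1+0.04625)^t    t·PV
  1     1,500.00     1,433.6918     1,433.6918
  2     1,500.00     1,370.3147     2,740.6294
  3     1,500.00     1,309.7393     3,929.2178
  4     1,500.00     1,251.8416     5,007.3663
  5     1,500.00     1,196.5033     5,982.5165
  6     1,500.00     1,143.6113     6,861.6677
  7     1,500.00     1,093.0574     7,651.4017
  8    51,500.00    35,869.3462   286,954.7698
  Σ                 44,668.1055   320,561.2610
P = 44,668.1055; D_Mac = 7.17651 half-year periods = 3.58826 yrs; D_mod = 3.58826/(1+0.04625) = 3.42964 yrs.
ΔP/P ≈ -D_mod · Δy = -3.42964 × (-0.016) = +0.054874 = +5.4874%.

+5.49%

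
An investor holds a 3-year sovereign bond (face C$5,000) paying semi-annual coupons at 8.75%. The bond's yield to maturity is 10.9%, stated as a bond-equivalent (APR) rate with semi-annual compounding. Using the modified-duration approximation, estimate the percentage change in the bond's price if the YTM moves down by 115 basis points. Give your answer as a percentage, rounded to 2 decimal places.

+2.94%

Periodic yield y = 0.0545. Modified duration first:
  t   CF        PV=CF/(1+0.0545)^t    t·PV
  1       218.75       207.4443       207.4443
  2       218.75       196.7229       393.4458
  3       218.75       186.5556       559.6668
  4       218.75       176.9138       707.6552
  5       218.75       167.7703       838.8516
  6     5,218.75     3,795.6572    22,773.9435
  Σ                  4,731.0642    25,481.0072
P = 4,731.0642; D_Mac = 5.38589 half-year periods = 2.69295 yrs; D_mod = 2.69295/(1+0.0545) = 2.55377 yrs.
ΔP/P ≈ -D_mod · Δy = -2.55377 × (-0.0115) = +0.029368 = +2.9368%.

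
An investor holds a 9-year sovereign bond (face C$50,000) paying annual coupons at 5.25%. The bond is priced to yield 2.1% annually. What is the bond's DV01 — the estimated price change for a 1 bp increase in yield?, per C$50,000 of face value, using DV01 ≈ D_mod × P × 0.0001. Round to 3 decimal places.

Periodic yield y = 0.021.
  t   CF        PV=CF/(1+0.021)^t    t·PV
  1     2,625.00     2,571.0088     2,571.0088
  2     2,625.00     2,518.1281     5,036.2562
  3     2,625.00     2,466.3351     7,399.0053
  4     2,625.00     2,415.6073     9,662.4293
  5     2,625.00     2,365.9230    11,829.6148
  6     2,625.00     2,317.2605    13,903.5629
  7     2,625.00     2,269.5989    15,887.1923
  8     2,625.00     2,222.9176    17,783.3411
  9    52,625.00    43,647.6062   392,828.4555
  Σ                 62,794.3855   476,900.8663
P = 62,794.3855; D_Mac = 7.59464 yrs; D_mod = 7.43843 yrs.
DV01 ≈ 7.43843 × 62,794.3855 × 0.0001 = 46.709194.

C$46.709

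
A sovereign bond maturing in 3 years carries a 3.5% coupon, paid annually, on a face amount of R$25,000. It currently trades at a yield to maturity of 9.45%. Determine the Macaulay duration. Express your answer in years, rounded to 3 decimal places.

2.890 years

Periodic yield y = 0.0945. Discount each cash flow and weight by its year:
  t   CF        PV=CF/(1+0.0945)^t    t·PV
  1       875.00       799.4518       799.4518
  2       875.00       730.4265     1,460.8530
  3    25,875.00    19,734.8151    59,204.4452
  Σ                 21,264.6934    61,464.7500
Price P = Σ PV = 21,264.6934.
Macaulay duration = Σ(t·PV) / P = 61,464.7500 / 21,264.6934 = 2.89046 years.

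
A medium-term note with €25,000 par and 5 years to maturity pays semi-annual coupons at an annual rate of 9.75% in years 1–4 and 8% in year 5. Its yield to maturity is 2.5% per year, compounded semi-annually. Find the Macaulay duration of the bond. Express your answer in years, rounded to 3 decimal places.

4.211 years

Periodic yield y = 0.0125. Discount each cash flow and weight by its period:
  t   CF        PV=CF/(1+0.0125)^t    t·PV
  1     1,218.75     1,203.7037     1,203.7037
  2     1,218.75     1,188.8432     2,377.6863
  3     1,218.75     1,174.1661     3,522.4983
  4     1,218.75     1,159.6702     4,638.6808
  5     1,218.75     1,145.3533     5,726.7665
  6     1,218.75     1,131.2131     6,787.2788
  7     1,218.75     1,117.2475     7,820.7328
  8     1,218.75     1,103.4544     8,827.6349
  9     1,000.00       894.2207     8,047.9862
  10   26,000.00    22,962.7041   229,627.0408
  Σ                 33,080.5763   278,580.0090
Price P = Σ PV = 33,080.5763.
Macaulay duration = Σ(t·PV) / P = 278,580.0090 / 33,080.5763 = 8.42126 half-year periods.
In years: 8.42126 / 2 = 4.21063 years.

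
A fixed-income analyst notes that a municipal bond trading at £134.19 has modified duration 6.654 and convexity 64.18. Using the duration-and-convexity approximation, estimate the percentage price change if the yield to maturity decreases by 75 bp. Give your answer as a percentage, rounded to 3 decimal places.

+5.171%

Duration effect: -D_mod·Δy = -6.654 × (-0.0075) = +0.049905
Convexity effect: ½·C·(Δy)² = 0.5 × 64.18 × (-0.0075)² = +0.0018050625
ΔP/P ≈ +0.049905 + 0.0018050625 = +0.0517100625
= +5.17100625%.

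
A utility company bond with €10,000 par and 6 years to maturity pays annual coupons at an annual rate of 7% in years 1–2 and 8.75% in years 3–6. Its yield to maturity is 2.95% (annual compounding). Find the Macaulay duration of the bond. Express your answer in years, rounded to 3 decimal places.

Periodic yield y = 0.0295. Discount each cash flow and weight by its year:
  t   CF        PV=CF/(1+0.0295)^t    t·PV
  1       700.00       679.9417       679.9417
  2       700.00       660.4582     1,320.9164
  3       875.00       801.9162     2,405.7487
  4       875.00       778.9376     3,115.7503
  5       875.00       756.6174     3,783.0868
  6    10,875.00     9,134.2135    54,805.2812
  Σ                 12,812.0846    66,110.7250
Price P = Σ PV = 12,812.0846.
Macaulay duration = Σ(t·PV) / P = 66,110.7250 / 12,812.0846 = 5.16003 years.

5.160 years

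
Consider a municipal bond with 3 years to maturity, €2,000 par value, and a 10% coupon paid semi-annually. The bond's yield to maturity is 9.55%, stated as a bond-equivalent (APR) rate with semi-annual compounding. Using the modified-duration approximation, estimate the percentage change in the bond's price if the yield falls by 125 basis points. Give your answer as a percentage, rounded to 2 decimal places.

+3.18%

Periodic yield y = 0.04775. Modified duration first:
  t   CF        PV=CF/(1+0.04775)^t    t·PV
  1       100.00        95.4426        95.4426
  2       100.00        91.0929       182.1859
  3       100.00        86.9415       260.8244
  4       100.00        82.9792       331.9169
  5       100.00        79.1975       395.9877
  6     2,100.00     1,587.3521     9,524.1127
  Σ                  2,023.0059    10,790.4702
P = 2,023.0059; D_Mac = 5.33388 half-year periods = 2.66694 yrs; D_mod = 2.66694/(1+0.04775) = 2.54540 yrs.
ΔP/P ≈ -D_mod · Δy = -2.54540 × (-0.0125) = +0.031817 = +3.1817%.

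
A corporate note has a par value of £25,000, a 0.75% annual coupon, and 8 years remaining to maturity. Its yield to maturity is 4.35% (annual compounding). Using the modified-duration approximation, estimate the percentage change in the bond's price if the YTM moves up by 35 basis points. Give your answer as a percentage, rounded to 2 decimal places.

Periodic yield y = 0.0435. Modified duration first:
  t   CF        PV=CF/(1+0.0435)^t    t·PV
  1       187.50       179.6838       179.6838
  2       187.50       172.1933       344.3867
  3       187.50       165.0152       495.0456
  4       187.50       158.1363       632.5450
  5       187.50       151.5441       757.7205
  6       187.50       145.2267       871.3604
  7       187.50       139.1727       974.2090
  8    25,187.50    17,916.1808   143,329.4463
  Σ                 19,027.1529   147,584.3972
P = 19,027.1529; D_Mac = 7.75652 yrs; D_mod = 7.75652/(1+0.0435) = 7.43317 yrs.
ΔP/P ≈ -D_mod · Δy = -7.43317 × (+0.0035) = -0.026016 = -2.6016%.

-2.60%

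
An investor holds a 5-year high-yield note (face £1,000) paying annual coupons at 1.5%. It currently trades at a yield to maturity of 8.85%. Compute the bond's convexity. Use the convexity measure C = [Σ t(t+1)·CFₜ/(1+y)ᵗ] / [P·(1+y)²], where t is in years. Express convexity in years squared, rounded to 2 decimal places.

24.13

With y = 0.0885:
  t   CF        PV=CF/(1+0.0885)^t    t·PV        t(t+1)·PV
  1        15.00        13.7804        13.7804          27.5609
  2        15.00        12.6600        25.3200          75.9601
  3        15.00        11.6307        34.8921         139.5684
  4        15.00        10.6851        42.7403         213.7015
  5     1,015.00       664.2382     3,321.1912      19,927.1473
  Σ                    712.9945     3,437.9241      20,383.9381
P = 712.9945.
Convexity = Σ t(t+1)·PV / [P·(1+y)²] = 20,383.9381 / (712.9945 × 1.184832) = 24.12932.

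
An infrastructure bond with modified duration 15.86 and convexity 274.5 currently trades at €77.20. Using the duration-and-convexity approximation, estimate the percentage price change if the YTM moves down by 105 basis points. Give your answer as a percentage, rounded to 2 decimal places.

Duration effect: -D_mod·Δy = -15.86 × (-0.0105) = +0.166530
Convexity effect: ½·C·(Δy)² = 0.5 × 274.5 × (-0.0105)² = +0.0151318125
ΔP/P ≈ +0.166530 + 0.0151318125 = +0.1816618125
= +18.16618125%.

+18.17%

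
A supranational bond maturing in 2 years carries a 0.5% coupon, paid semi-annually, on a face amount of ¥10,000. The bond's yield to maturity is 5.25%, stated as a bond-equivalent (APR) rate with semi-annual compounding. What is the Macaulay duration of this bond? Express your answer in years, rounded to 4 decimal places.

Periodic yield y = 0.02625. Discount each cash flow and weight by its period:
  t   CF        PV=CF/(1+0.02625)^t    t·PV
  1        25.00        24.3605        24.3605
  2        25.00        23.7374        47.4749
  3        25.00        23.1303        69.3908
  4    10,025.00     9,037.9868    36,151.9470
  Σ                  9,109.2150    36,293.1732
Price P = Σ PV = 9,109.2150.
Macaulay duration = Σ(t·PV) / P = 36,293.1732 / 9,109.2150 = 3.98423 half-year periods.
In years: 3.98423 / 2 = 1.99211 years.

1.9921 years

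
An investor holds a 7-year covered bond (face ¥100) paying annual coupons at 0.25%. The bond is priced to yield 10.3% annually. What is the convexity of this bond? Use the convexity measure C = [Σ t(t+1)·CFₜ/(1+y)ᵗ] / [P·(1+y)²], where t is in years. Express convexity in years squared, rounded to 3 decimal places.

45.348

With y = 0.103:
  t   CF        PV=CF/(1+0.103)^t    t·PV        t(t+1)·PV
  1         0.25         0.2267         0.2267           0.4533
  2         0.25         0.2055         0.4110           1.2329
  3         0.25         0.1863         0.5589           2.2356
  4         0.25         0.1689         0.6756           3.3781
  5         0.25         0.1531         0.7657           4.5939
  6         0.25         0.1388         0.8330           5.8309
  7       100.25        50.4726       353.3083       2,826.4664
  Σ                     51.5519       356.7791       2,844.1911
P = 51.5519.
Convexity = Σ t(t+1)·PV / [P·(1+y)²] = 2,844.1911 / (51.5519 × 1.216609) = 45.34850.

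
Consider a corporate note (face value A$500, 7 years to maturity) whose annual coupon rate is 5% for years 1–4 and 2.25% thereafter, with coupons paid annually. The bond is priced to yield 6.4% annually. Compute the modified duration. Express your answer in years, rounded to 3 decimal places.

Periodic yield y = 0.064. First find Macaulay duration:
  t   CF        PV=CF/(1+0.064)^t    t·PV
  1        25.00        23.4962        23.4962
  2        25.00        22.0829        44.1659
  3        25.00        20.7546        62.2639
  4        25.00        19.5062        78.0249
  5        11.25         8.2498        41.2491
  6        11.25         7.7536        46.5215
  7       511.25       331.1631     2,318.1416
  Σ                    433.0065     2,613.8632
P = 433.0065; Macaulay duration = 2,613.8632 / 433.0065 = 6.03654 years.
Modified duration = D_Mac / (1 + y) = 6.03654 / 1.064 = 5.67344 years.

5.673 years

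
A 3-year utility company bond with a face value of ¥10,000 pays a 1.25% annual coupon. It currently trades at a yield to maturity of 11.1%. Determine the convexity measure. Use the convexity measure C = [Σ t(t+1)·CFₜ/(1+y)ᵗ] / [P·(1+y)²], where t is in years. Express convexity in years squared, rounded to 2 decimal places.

With y = 0.111:
  t   CF        PV=CF/(1+0.111)^t    t·PV        t(t+1)·PV
  1       125.00       112.5113       112.5113         225.0225
  2       125.00       101.2703       202.5405         607.6215
  3    10,125.00     7,383.3398    22,150.0193      88,600.0774
  Σ                  7,597.1213    22,465.0711      89,432.7214
P = 7,597.1213.
Convexity = Σ t(t+1)·PV / [P·(1+y)²] = 89,432.7214 / (7,597.1213 × 1.234321) = 9.53716.

9.54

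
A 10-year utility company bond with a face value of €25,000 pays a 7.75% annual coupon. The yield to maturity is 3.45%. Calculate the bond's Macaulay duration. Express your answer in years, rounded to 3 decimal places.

7.727 years

Periodic yield y = 0.0345. Discount each cash flow and weight by its year:
  t   CF        PV=CF/(1+0.0345)^t    t·PV
  1     1,937.50     1,872.8855     1,872.8855
  2     1,937.50     1,810.4258     3,620.8515
  3     1,937.50     1,750.0491     5,250.1472
  4     1,937.50     1,691.6859     6,766.7436
  5     1,937.50     1,635.2691     8,176.3456
  6     1,937.50     1,580.7338     9,484.4028
  7     1,937.50     1,528.0172    10,696.1205
  8     1,937.50     1,477.0587    11,816.4695
  9     1,937.50     1,427.7996    12,850.1964
  10   26,937.50    19,188.9998   191,889.9976
  Σ                 33,962.9244   262,424.1603
Price P = Σ PV = 33,962.9244.
Macaulay duration = Σ(t·PV) / P = 262,424.1603 / 33,962.9244 = 7.72678 years.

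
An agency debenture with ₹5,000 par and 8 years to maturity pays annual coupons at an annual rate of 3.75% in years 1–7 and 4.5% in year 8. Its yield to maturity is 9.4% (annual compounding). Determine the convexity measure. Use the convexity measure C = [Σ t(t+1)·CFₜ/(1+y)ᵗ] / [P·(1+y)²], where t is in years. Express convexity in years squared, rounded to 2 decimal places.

With y = 0.094:
  t   CF        PV=CF/(1+0.094)^t    t·PV        t(t+1)·PV
  1       187.50       171.3894       171.3894         342.7788
  2       187.50       156.6631       313.3261         939.9784
  3       187.50       143.2021       429.6062       1,718.4249
  4       187.50       130.8977       523.5908       2,617.9538
  5       187.50       119.6505       598.2527       3,589.5162
  6       187.50       109.3698       656.2187       4,593.5308
  7       187.50        99.9724       699.8066       5,598.4531
  8     5,225.00     2,546.5237    20,372.1894     183,349.7049
  Σ                  3,477.6686    23,764.3800     202,750.3408
P = 3,477.6686.
Convexity = Σ t(t+1)·PV / [P·(1+y)²] = 202,750.3408 / (3,477.6686 × 1.196836) = 48.71231.

48.71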